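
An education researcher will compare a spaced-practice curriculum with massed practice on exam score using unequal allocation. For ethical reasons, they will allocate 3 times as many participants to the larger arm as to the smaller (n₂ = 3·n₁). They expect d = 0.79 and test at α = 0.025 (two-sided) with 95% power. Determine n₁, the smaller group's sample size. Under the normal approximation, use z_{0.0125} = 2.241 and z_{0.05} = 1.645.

n₁ = 33

With allocation ratio k = n₂/n₁ = 3, Var(x̄₁−x̄₂) = σ²(1/n₁ + 1/(k·n₁)) = σ²·(k+1)/(k·n₁).
So n₁ = (1 + 1/k)·((z_{α/2} + z_β)/d)² = 1.333 × (3.886/0.79)².
n₁ = 1.333 × 24.20 = 32.3.
Round up: n₁ = 33, giving n₂ = 3 × 33 = 99.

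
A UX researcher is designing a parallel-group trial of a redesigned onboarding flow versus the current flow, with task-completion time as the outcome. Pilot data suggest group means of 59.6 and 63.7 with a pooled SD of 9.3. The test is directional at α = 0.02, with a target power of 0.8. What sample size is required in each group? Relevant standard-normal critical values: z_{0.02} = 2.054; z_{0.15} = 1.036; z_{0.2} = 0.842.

n = 87 per group

Cohen's d = |M₁ − M₂| / SD_pooled = |59.6 − 63.7| / 9.3 = 4.1 / 9.3 = 0.441.
For two independent groups with equal n: n = 2·((z_{α} + z_β) / d)².
z_{α} + z_β = 2.054 + 0.842 = 2.896.
n = 2 × (2.896 / 0.441)² = 2 × 6.567² = 2 × 43.12 = 86.2.
Round up to the next whole participant.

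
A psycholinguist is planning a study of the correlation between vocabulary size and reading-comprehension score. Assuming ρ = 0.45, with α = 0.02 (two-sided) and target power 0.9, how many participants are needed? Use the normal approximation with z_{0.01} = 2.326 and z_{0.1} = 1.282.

Fisher's z: C = ½·ln((1+r)/(1−r)) = ½·ln(2.6364) = 0.4847.
n = ((z_{α/2} + z_β)/C)² + 3.
(2.326 + 1.282) / 0.4847 = 3.608 / 0.4847 = 7.444.
n = 7.444² + 3 = 55.41 + 3 = 58.4.
Round up.

n = 59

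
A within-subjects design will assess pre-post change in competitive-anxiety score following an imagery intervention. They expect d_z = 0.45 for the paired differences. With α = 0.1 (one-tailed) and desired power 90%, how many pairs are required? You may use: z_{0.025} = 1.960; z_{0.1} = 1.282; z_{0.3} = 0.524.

For a paired (one-sample on differences) test: n = ((z_{α} + z_β) / d)².
z_{α} + z_β = 1.282 + 1.282 = 2.564.
n = (2.564 / 0.45)² = 5.698² = 32.46.
Round up.

n = 33 pairs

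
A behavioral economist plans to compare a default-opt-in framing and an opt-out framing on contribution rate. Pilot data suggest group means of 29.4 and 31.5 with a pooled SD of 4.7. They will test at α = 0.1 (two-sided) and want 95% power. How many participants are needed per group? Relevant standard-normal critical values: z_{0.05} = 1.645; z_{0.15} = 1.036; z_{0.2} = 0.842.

Cohen's d = |M₁ − M₂| / SD_pooled = |29.4 − 31.5| / 4.7 = 2.1 / 4.7 = 0.447.
For two independent groups with equal n: n = 2·((z_{α/2} + z_β) / d)².
z_{α/2} + z_β = 1.645 + 1.645 = 3.290.
n = 2 × (3.290 / 0.447)² = 2 × 7.360² = 2 × 54.17 = 108.3.
Round up to the next whole participant.

n = 109 per group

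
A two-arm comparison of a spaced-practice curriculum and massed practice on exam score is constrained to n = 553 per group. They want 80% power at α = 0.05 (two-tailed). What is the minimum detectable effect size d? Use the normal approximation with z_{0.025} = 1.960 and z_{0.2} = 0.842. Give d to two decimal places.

d_min ≈ 0.17

For two independent groups of n = 553 each: d_min = (z_{α/2} + z_β)·√(2/n).
z-sum = 1.960 + 0.842 = 2.802.
d_min = 2.802 × √(2/553) = 2.802 × 0.0601 = 0.169.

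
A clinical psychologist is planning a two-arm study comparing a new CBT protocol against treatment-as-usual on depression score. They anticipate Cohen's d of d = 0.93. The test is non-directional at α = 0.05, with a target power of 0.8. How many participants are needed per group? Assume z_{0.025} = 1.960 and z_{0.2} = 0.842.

For two independent groups with equal n: n = 2·((z_{α/2} + z_β) / d)².
z_{α/2} + z_β = 1.960 + 0.842 = 2.802.
n = 2 × (2.802 / 0.93)² = 2 × 3.013² = 2 × 9.08 = 18.2.
Round up to the next whole participant.

n = 19 per group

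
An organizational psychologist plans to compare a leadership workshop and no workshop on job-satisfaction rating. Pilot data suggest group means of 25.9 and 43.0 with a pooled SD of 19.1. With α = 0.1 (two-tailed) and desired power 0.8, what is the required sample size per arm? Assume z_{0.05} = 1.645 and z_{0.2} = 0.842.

Cohen's d = |M₁ − M₂| / SD_pooled = |25.9 − 43.0| / 19.1 = 17.1 / 19.1 = 0.895.
For two independent groups with equal n: n = 2·((z_{α/2} + z_β) / d)².
z_{α/2} + z_β = 1.645 + 0.842 = 2.487.
n = 2 × (2.487 / 0.895)² = 2 × 2.779² = 2 × 7.72 = 15.4.
Round up to the next whole participant.

n = 16 per group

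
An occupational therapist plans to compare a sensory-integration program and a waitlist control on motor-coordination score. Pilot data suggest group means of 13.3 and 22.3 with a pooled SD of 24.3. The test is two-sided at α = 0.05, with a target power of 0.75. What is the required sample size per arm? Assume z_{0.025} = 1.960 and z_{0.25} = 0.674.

Cohen's d = |M₁ − M₂| / SD_pooled = |13.3 − 22.3| / 24.3 = 9.0 / 24.3 = 0.370.
For two independent groups with equal n: n = 2·((z_{α/2} + z_β) / d)².
z_{α/2} + z_β = 1.960 + 0.674 = 2.634.
n = 2 × (2.634 / 0.370)² = 2 × 7.119² = 2 × 50.68 = 101.4.
Round up to the next whole participant.

n = 102 per group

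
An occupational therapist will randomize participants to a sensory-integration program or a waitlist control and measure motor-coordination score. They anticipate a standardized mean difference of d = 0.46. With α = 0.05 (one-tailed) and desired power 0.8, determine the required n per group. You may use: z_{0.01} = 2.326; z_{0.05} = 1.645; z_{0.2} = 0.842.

For two independent groups with equal n: n = 2·((z_{α} + z_β) / d)².
z_{α} + z_β = 1.645 + 0.842 = 2.487.
n = 2 × (2.487 / 0.46)² = 2 × 5.407² = 2 × 29.23 = 58.5.
Round up to the next whole participant.

n = 59 per group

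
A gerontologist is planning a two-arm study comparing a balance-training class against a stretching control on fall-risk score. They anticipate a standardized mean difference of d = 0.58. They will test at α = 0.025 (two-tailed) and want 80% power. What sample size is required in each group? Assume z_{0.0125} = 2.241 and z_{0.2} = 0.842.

For two independent groups with equal n: n = 2·((z_{α/2} + z_β) / d)².
z_{α/2} + z_β = 2.241 + 0.842 = 3.083.
n = 2 × (3.083 / 0.58)² = 2 × 5.316² = 2 × 28.25 = 56.5.
Round up to the next whole participant.

n = 57 per group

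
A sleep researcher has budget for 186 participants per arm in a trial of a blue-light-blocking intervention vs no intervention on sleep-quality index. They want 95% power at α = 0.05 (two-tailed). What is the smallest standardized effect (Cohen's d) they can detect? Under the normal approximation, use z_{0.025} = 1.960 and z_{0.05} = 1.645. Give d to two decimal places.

d_min ≈ 0.37

For two independent groups of n = 186 each: d_min = (z_{α/2} + z_β)·√(2/n).
z-sum = 1.960 + 1.645 = 3.605.
d_min = 3.605 × √(2/186) = 3.605 × 0.1037 = 0.374.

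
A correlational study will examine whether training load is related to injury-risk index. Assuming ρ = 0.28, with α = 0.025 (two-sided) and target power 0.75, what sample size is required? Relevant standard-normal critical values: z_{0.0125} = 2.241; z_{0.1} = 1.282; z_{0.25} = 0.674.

Fisher's z: C = ½·ln((1+r)/(1−r)) = ½·ln(1.7778) = 0.2877.
n = ((z_{α/2} + z_β)/C)² + 3.
(2.241 + 0.674) / 0.2877 = 2.915 / 0.2877 = 10.132.
n = 10.132² + 3 = 102.66 + 3 = 105.7.
Round up.

n = 106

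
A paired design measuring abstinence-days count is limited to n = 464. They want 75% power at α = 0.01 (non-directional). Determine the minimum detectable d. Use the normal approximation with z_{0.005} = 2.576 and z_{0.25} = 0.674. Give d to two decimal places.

d_min ≈ 0.15

For a single sample (or paired design) of n = 464: d_min = (z_{α/2} + z_β)/√n.
z-sum = 2.576 + 0.674 = 3.250.
d_min = 3.250 / √464 = 3.250 / 21.541 = 0.151.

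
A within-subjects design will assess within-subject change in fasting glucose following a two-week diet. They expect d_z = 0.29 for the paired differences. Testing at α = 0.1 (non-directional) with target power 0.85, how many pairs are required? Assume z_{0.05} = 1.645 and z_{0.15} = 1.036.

For a paired (one-sample on differences) test: n = ((z_{α/2} + z_β) / d)².
z_{α/2} + z_β = 1.645 + 1.036 = 2.681.
n = (2.681 / 0.29)² = 9.245² = 85.47.
Round up.

n = 86 pairs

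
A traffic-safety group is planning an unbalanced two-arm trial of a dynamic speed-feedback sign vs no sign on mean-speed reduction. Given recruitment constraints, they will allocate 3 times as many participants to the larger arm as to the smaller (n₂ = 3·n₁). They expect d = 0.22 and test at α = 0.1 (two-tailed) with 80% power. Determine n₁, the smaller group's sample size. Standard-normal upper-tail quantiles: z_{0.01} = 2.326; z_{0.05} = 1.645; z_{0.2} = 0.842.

With allocation ratio k = n₂/n₁ = 3, Var(x̄₁−x̄₂) = σ²(1/n₁ + 1/(k·n₁)) = σ²·(k+1)/(k·n₁).
So n₁ = (1 + 1/k)·((z_{α/2} + z_β)/d)² = 1.333 × (2.487/0.22)².
n₁ = 1.333 × 127.79 = 170.4.
Round up: n₁ = 171, giving n₂ = 3 × 171 = 513.

n₁ = 171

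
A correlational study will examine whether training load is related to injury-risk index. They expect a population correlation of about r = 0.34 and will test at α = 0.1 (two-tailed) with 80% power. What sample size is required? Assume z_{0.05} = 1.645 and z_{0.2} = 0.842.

n = 53

Fisher's z: C = ½·ln((1+r)/(1−r)) = ½·ln(2.0303) = 0.3541.
n = ((z_{α/2} + z_β)/C)² + 3.
(1.645 + 0.842) / 0.3541 = 2.487 / 0.3541 = 7.023.
n = 7.023² + 3 = 49.33 + 3 = 52.3.
Round up.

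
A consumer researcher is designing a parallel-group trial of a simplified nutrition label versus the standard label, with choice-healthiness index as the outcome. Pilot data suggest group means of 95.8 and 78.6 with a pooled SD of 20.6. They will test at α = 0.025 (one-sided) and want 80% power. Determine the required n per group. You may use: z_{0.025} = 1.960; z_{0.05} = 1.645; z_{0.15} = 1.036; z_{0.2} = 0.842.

Cohen's d = |M₁ − M₂| / SD_pooled = |95.8 − 78.6| / 20.6 = 17.2 / 20.6 = 0.835.
For two independent groups with equal n: n = 2·((z_{α} + z_β) / d)².
z_{α} + z_β = 1.960 + 0.842 = 2.802.
n = 2 × (2.802 / 0.835)² = 2 × 3.356² = 2 × 11.26 = 22.5.
Round up to the next whole participant.

n = 23 per group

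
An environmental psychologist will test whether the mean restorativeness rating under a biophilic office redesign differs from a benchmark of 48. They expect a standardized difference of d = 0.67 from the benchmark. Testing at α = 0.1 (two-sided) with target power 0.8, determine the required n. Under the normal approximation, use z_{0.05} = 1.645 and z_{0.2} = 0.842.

For a one-sample test: n = ((z_{α/2} + z_β) / d)².
z_{α/2} + z_β = 1.645 + 0.842 = 2.487.
n = (2.487 / 0.67)² = 3.712² = 13.78.
Round up.

n = 14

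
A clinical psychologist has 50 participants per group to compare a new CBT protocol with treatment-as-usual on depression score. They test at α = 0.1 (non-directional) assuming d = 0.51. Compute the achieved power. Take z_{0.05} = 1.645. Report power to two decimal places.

For two equal groups, power = Φ(d·√(n/2) − z_{α/2}).
d·√(n/2) = 0.51 × √(50/2) = 0.51 × 5.000 = 2.550.
z_β = 2.550 − 1.645 = 0.905.
Power = Φ(0.905) = 0.817.

power ≈ 0.82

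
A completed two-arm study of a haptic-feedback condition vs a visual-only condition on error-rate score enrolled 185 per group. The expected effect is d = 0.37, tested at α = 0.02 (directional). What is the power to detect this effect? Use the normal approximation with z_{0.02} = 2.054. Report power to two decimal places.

For two equal groups, power = Φ(d·√(n/2) − z_{α}).
d·√(n/2) = 0.37 × √(185/2) = 0.37 × 9.618 = 3.559.
z_β = 3.559 − 2.054 = 1.505.
Power = Φ(1.505) = 0.934.

power ≈ 0.93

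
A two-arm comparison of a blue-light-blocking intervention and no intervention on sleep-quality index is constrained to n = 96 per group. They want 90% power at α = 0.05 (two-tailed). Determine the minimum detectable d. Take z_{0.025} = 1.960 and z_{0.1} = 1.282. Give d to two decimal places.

d_min ≈ 0.47

For two independent groups of n = 96 each: d_min = (z_{α/2} + z_β)·√(2/n).
z-sum = 1.960 + 1.282 = 3.242.
d_min = 3.242 × √(2/96) = 3.242 × 0.1443 = 0.468.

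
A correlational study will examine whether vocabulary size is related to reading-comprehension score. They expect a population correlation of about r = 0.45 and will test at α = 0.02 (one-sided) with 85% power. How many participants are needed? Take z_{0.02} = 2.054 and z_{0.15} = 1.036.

n = 44

Fisher's z: C = ½·ln((1+r)/(1−r)) = ½·ln(2.6364) = 0.4847.
n = ((z_{α} + z_β)/C)² + 3.
(2.054 + 1.036) / 0.4847 = 3.090 / 0.4847 = 6.375.
n = 6.375² + 3 = 40.64 + 3 = 43.6.
Round up.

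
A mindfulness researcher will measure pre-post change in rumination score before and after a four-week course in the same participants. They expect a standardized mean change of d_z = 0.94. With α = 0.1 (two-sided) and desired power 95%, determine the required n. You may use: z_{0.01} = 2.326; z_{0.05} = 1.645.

For a paired (one-sample on differences) test: n = ((z_{α/2} + z_β) / d)².
z_{α/2} + z_β = 1.645 + 1.645 = 3.290.
n = (3.290 / 0.94)² = 3.500² = 12.25.
Round up.

n = 13 pairs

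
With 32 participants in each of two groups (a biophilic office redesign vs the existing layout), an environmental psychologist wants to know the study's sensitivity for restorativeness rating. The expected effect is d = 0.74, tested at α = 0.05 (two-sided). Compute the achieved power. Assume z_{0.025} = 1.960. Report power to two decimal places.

power ≈ 0.84

For two equal groups, power = Φ(d·√(n/2) − z_{α/2}).
d·√(n/2) = 0.74 × √(32/2) = 0.74 × 4.000 = 2.960.
z_β = 2.960 − 1.960 = 1.000.
Power = Φ(1.000) = 0.841.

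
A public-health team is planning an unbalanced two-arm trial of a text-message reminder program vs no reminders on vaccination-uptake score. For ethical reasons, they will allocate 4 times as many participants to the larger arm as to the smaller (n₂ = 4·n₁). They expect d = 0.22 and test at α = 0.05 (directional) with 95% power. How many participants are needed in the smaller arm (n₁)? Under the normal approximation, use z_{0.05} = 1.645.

With allocation ratio k = n₂/n₁ = 4, Var(x̄₁−x̄₂) = σ²(1/n₁ + 1/(k·n₁)) = σ²·(k+1)/(k·n₁).
So n₁ = (1 + 1/k)·((z_{α} + z_β)/d)² = 1.250 × (3.290/0.22)².
n₁ = 1.250 × 223.64 = 279.5.
Round up: n₁ = 280, giving n₂ = 4 × 280 = 1120.

n₁ = 280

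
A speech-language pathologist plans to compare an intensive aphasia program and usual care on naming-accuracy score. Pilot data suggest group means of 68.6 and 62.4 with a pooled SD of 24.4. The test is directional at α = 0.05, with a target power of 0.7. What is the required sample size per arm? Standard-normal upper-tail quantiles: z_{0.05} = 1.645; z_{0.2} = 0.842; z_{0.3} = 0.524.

n = 146 per group

Cohen's d = |M₁ − M₂| / SD_pooled = |68.6 − 62.4| / 24.4 = 6.2 / 24.4 = 0.254.
For two independent groups with equal n: n = 2·((z_{α} + z_β) / d)².
z_{α} + z_β = 1.645 + 0.524 = 2.169.
n = 2 × (2.169 / 0.254)² = 2 × 8.539² = 2 × 72.92 = 145.8.
Round up to the next whole participant.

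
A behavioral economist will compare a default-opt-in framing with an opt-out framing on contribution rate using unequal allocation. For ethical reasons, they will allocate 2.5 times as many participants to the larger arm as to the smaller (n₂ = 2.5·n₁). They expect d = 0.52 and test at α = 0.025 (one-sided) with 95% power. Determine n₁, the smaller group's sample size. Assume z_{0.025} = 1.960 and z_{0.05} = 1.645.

With allocation ratio k = n₂/n₁ = 2.5, Var(x̄₁−x̄₂) = σ²(1/n₁ + 1/(k·n₁)) = σ²·(k+1)/(k·n₁).
So n₁ = (1 + 1/k)·((z_{α} + z_β)/d)² = 1.400 × (3.605/0.52)².
n₁ = 1.400 × 48.06 = 67.3.
Round up: n₁ = 68, giving n₂ = 2.5 × 68 = 170.

n₁ = 68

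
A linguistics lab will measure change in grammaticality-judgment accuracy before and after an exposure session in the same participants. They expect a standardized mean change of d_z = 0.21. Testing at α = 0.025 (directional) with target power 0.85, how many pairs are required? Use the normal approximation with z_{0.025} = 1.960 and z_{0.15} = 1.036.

n = 204 pairs

For a paired (one-sample on differences) test: n = ((z_{α} + z_β) / d)².
z_{α} + z_β = 1.960 + 1.036 = 2.996.
n = (2.996 / 0.21)² = 14.267² = 203.54.
Round up.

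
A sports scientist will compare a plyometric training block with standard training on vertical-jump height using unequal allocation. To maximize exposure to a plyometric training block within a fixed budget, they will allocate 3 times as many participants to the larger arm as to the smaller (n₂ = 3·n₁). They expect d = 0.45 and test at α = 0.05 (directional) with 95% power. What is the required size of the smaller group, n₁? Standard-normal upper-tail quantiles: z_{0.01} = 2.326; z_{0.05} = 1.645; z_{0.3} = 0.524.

n₁ = 72

With allocation ratio k = n₂/n₁ = 3, Var(x̄₁−x̄₂) = σ²(1/n₁ + 1/(k·n₁)) = σ²·(k+1)/(k·n₁).
So n₁ = (1 + 1/k)·((z_{α} + z_β)/d)² = 1.333 × (3.290/0.45)².
n₁ = 1.333 × 53.45 = 71.3.
Round up: n₁ = 72, giving n₂ = 3 × 72 = 216.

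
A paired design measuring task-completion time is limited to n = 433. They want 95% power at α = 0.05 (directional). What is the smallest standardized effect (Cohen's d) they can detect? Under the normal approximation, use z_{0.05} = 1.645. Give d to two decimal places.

For a single sample (or paired design) of n = 433: d_min = (z_{α} + z_β)/√n.
z-sum = 1.645 + 1.645 = 3.290.
d_min = 3.290 / √433 = 3.290 / 20.809 = 0.158.

d_min ≈ 0.16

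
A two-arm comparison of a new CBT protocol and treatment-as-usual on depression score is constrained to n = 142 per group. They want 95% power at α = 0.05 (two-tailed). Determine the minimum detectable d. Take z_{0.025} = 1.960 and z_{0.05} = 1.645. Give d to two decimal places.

d_min ≈ 0.43

For two independent groups of n = 142 each: d_min = (z_{α/2} + z_β)·√(2/n).
z-sum = 1.960 + 1.645 = 3.605.
d_min = 3.605 × √(2/142) = 3.605 × 0.1187 = 0.428.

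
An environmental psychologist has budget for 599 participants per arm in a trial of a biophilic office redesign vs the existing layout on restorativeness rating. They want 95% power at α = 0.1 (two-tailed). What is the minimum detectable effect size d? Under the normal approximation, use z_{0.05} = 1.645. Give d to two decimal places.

For two independent groups of n = 599 each: d_min = (z_{α/2} + z_β)·√(2/n).
z-sum = 1.645 + 1.645 = 3.290.
d_min = 3.290 × √(2/599) = 3.290 × 0.0578 = 0.190.

d_min ≈ 0.19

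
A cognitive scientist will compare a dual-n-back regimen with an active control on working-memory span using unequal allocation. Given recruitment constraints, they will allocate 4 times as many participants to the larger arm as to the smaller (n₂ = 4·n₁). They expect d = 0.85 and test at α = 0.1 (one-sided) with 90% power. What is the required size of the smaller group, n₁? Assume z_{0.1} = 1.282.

n₁ = 12

With allocation ratio k = n₂/n₁ = 4, Var(x̄₁−x̄₂) = σ²(1/n₁ + 1/(k·n₁)) = σ²·(k+1)/(k·n₁).
So n₁ = (1 + 1/k)·((z_{α} + z_β)/d)² = 1.250 × (2.564/0.85)².
n₁ = 1.250 × 9.10 = 11.4.
Round up: n₁ = 12, giving n₂ = 4 × 12 = 48.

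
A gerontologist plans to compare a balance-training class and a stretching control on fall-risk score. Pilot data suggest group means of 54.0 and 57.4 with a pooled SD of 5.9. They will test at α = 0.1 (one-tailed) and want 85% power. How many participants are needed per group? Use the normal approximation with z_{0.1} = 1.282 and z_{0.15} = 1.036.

Cohen's d = |M₁ − M₂| / SD_pooled = |54.0 − 57.4| / 5.9 = 3.4 / 5.9 = 0.576.
For two independent groups with equal n: n = 2·((z_{α} + z_β) / d)².
z_{α} + z_β = 1.282 + 1.036 = 2.318.
n = 2 × (2.318 / 0.576)² = 2 × 4.024² = 2 × 16.20 = 32.4.
Round up to the next whole participant.

n = 33 per group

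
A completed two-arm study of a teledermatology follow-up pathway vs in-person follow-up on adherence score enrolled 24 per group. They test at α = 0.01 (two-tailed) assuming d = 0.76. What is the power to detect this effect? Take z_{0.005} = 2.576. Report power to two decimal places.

power ≈ 0.52

For two equal groups, power = Φ(d·√(n/2) − z_{α/2}).
d·√(n/2) = 0.76 × √(24/2) = 0.76 × 3.464 = 2.633.
z_β = 2.633 − 2.576 = 0.057.
Power = Φ(0.057) = 0.523.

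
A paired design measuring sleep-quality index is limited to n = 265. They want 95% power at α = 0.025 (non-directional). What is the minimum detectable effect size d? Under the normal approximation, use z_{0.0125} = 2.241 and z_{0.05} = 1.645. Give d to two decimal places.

For a single sample (or paired design) of n = 265: d_min = (z_{α/2} + z_β)/√n.
z-sum = 2.241 + 1.645 = 3.886.
d_min = 3.886 / √265 = 3.886 / 16.279 = 0.239.

d_min ≈ 0.24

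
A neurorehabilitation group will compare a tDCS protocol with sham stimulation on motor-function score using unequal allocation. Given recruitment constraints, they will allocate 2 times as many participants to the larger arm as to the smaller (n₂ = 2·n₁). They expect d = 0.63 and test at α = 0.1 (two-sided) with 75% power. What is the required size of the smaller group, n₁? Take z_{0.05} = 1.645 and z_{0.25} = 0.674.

With allocation ratio k = n₂/n₁ = 2, Var(x̄₁−x̄₂) = σ²(1/n₁ + 1/(k·n₁)) = σ²·(k+1)/(k·n₁).
So n₁ = (1 + 1/k)·((z_{α/2} + z_β)/d)² = 1.500 × (2.319/0.63)².
n₁ = 1.500 × 13.55 = 20.3.
Round up: n₁ = 21, giving n₂ = 2 × 21 = 42.

n₁ = 21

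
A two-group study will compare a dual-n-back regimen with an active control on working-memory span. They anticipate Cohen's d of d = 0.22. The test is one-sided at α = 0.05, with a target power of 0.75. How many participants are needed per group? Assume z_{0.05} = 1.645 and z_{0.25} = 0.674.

For two independent groups with equal n: n = 2·((z_{α} + z_β) / d)².
z_{α} + z_β = 1.645 + 0.674 = 2.319.
n = 2 × (2.319 / 0.22)² = 2 × 10.541² = 2 × 111.11 = 222.2.
Round up to the next whole participant.

n = 223 per group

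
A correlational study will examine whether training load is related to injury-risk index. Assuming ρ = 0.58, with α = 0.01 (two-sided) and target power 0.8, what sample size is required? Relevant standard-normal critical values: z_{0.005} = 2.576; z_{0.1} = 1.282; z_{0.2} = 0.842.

n = 30

Fisher's z: C = ½·ln((1+r)/(1−r)) = ½·ln(3.7619) = 0.6625.
n = ((z_{α/2} + z_β)/C)² + 3.
(2.576 + 0.842) / 0.6625 = 3.418 / 0.6625 = 5.159.
n = 5.159² + 3 = 26.62 + 3 = 29.6.
Round up.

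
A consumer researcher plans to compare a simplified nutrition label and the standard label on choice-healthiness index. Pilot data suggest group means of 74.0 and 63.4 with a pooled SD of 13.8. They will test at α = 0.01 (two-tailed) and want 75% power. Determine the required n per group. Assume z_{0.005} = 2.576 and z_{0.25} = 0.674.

Cohen's d = |M₁ − M₂| / SD_pooled = |74.0 − 63.4| / 13.8 = 10.6 / 13.8 = 0.768.
For two independent groups with equal n: n = 2·((z_{α/2} + z_β) / d)².
z_{α/2} + z_β = 2.576 + 0.674 = 3.250.
n = 2 × (3.250 / 0.768)² = 2 × 4.232² = 2 × 17.91 = 35.8.
Round up to the next whole participant.

n = 36 per group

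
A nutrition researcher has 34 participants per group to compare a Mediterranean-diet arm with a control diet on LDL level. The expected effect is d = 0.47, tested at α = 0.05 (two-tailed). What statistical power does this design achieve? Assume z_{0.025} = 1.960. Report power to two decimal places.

For two equal groups, power = Φ(d·√(n/2) − z_{α/2}).
d·√(n/2) = 0.47 × √(34/2) = 0.47 × 4.123 = 1.938.
z_β = 1.938 − 1.960 = -0.022.
Power = Φ(-0.022) = 0.491.

power ≈ 0.49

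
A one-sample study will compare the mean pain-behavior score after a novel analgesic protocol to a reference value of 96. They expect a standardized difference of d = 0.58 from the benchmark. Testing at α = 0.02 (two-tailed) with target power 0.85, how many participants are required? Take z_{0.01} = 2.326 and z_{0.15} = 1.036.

n = 34

For a one-sample test: n = ((z_{α/2} + z_β) / d)².
z_{α/2} + z_β = 2.326 + 1.036 = 3.362.
n = (3.362 / 0.58)² = 5.797² = 33.60.
Round up.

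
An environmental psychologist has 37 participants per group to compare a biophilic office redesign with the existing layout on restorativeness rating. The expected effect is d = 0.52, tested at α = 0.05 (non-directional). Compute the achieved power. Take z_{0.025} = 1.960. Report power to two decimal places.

power ≈ 0.61

For two equal groups, power = Φ(d·√(n/2) − z_{α/2}).
d·√(n/2) = 0.52 × √(37/2) = 0.52 × 4.301 = 2.237.
z_β = 2.237 − 1.960 = 0.277.
Power = Φ(0.277) = 0.609.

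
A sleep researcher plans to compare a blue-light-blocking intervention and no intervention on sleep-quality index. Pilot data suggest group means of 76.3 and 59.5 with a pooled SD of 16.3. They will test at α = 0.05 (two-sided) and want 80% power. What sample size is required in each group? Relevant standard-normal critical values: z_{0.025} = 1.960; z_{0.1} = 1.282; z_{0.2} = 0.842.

n = 15 per group

Cohen's d = |M₁ − M₂| / SD_pooled = |76.3 − 59.5| / 16.3 = 16.8 / 16.3 = 1.031.
For two independent groups with equal n: n = 2·((z_{α/2} + z_β) / d)².
z_{α/2} + z_β = 1.960 + 0.842 = 2.802.
n = 2 × (2.802 / 1.031)² = 2 × 2.718² = 2 × 7.39 = 14.8.
Round up to the next whole participant.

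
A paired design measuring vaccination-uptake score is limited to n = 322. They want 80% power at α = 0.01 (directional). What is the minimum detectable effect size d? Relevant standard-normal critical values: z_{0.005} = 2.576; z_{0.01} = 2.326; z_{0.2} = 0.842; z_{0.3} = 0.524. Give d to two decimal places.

d_min ≈ 0.18

For a single sample (or paired design) of n = 322: d_min = (z_{α} + z_β)/√n.
z-sum = 2.326 + 0.842 = 3.168.
d_min = 3.168 / √322 = 3.168 / 17.944 = 0.177.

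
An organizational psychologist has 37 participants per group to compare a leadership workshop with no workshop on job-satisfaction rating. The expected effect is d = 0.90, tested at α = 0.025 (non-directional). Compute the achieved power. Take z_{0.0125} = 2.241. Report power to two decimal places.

For two equal groups, power = Φ(d·√(n/2) − z_{α/2}).
d·√(n/2) = 0.90 × √(37/2) = 0.90 × 4.301 = 3.871.
z_β = 3.871 − 2.241 = 1.630.
Power = Φ(1.630) = 0.948.

power ≈ 0.95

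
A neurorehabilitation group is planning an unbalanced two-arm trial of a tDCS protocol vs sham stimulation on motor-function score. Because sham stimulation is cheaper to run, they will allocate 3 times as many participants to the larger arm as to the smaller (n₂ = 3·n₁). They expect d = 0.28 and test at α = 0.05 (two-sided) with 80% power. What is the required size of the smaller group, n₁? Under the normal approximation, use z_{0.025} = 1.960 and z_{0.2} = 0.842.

n₁ = 134

With allocation ratio k = n₂/n₁ = 3, Var(x̄₁−x̄₂) = σ²(1/n₁ + 1/(k·n₁)) = σ²·(k+1)/(k·n₁).
So n₁ = (1 + 1/k)·((z_{α/2} + z_β)/d)² = 1.333 × (2.802/0.28)².
n₁ = 1.333 × 100.14 = 133.5.
Round up: n₁ = 134, giving n₂ = 3 × 134 = 402.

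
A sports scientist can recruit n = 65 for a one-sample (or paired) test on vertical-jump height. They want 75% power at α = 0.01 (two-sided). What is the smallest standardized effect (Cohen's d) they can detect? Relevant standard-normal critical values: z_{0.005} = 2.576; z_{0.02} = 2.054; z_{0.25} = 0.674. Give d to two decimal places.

d_min ≈ 0.40

For a single sample (or paired design) of n = 65: d_min = (z_{α/2} + z_β)/√n.
z-sum = 2.576 + 0.674 = 3.250.
d_min = 3.250 / √65 = 3.250 / 8.062 = 0.403.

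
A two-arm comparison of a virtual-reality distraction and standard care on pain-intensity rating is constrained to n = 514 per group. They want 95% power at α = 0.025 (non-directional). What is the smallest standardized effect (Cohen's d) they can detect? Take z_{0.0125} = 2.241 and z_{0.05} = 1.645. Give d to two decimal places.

d_min ≈ 0.24

For two independent groups of n = 514 each: d_min = (z_{α/2} + z_β)·√(2/n).
z-sum = 2.241 + 1.645 = 3.886.
d_min = 3.886 × √(2/514) = 3.886 × 0.0624 = 0.242.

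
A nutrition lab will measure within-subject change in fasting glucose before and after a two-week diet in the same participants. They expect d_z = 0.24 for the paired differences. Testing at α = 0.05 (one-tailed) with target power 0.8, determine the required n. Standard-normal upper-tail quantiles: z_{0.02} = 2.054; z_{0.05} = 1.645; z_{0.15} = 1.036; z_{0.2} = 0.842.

For a paired (one-sample on differences) test: n = ((z_{α} + z_β) / d)².
z_{α} + z_β = 1.645 + 0.842 = 2.487.
n = (2.487 / 0.24)² = 10.363² = 107.38.
Round up.

n = 108 pairs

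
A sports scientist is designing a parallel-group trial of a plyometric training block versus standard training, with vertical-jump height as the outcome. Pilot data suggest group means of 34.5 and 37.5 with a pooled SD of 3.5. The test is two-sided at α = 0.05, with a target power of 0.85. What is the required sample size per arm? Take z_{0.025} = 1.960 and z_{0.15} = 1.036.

Cohen's d = |M₁ − M₂| / SD_pooled = |34.5 − 37.5| / 3.5 = 3.0 / 3.5 = 0.857.
For two independent groups with equal n: n = 2·((z_{α/2} + z_β) / d)².
z_{α/2} + z_β = 1.960 + 1.036 = 2.996.
n = 2 × (2.996 / 0.857)² = 2 × 3.496² = 2 × 12.22 = 24.4.
Round up to the next whole participant.

n = 25 per group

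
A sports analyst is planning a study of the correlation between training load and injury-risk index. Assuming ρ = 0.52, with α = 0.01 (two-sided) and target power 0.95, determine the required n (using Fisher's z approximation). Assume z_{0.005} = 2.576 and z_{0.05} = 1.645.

Fisher's z: C = ½·ln((1+r)/(1−r)) = ½·ln(3.1667) = 0.5763.
n = ((z_{α/2} + z_β)/C)² + 3.
(2.576 + 1.645) / 0.5763 = 4.221 / 0.5763 = 7.324.
n = 7.324² + 3 = 53.65 + 3 = 56.6.
Round up.

n = 57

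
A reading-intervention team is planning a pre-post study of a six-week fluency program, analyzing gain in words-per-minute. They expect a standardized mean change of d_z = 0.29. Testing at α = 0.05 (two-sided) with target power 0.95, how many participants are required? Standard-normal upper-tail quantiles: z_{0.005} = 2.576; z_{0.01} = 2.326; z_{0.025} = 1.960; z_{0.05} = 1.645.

For a paired (one-sample on differences) test: n = ((z_{α/2} + z_β) / d)².
z_{α/2} + z_β = 1.960 + 1.645 = 3.605.
n = (3.605 / 0.29)² = 12.431² = 154.53.
Round up.

n = 155 pairs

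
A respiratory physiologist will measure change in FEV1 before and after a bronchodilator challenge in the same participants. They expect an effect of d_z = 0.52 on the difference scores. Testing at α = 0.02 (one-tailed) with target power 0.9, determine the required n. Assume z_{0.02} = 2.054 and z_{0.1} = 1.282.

n = 42 pairs

For a paired (one-sample on differences) test: n = ((z_{α} + z_β) / d)².
z_{α} + z_β = 2.054 + 1.282 = 3.336.
n = (3.336 / 0.52)² = 6.415² = 41.16.
Round up.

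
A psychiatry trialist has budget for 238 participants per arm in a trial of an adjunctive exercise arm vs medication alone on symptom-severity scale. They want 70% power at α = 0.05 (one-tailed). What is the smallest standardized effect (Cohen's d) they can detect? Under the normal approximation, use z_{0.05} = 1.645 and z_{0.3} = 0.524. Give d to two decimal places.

d_min ≈ 0.20

For two independent groups of n = 238 each: d_min = (z_{α} + z_β)·√(2/n).
z-sum = 1.645 + 0.524 = 2.169.
d_min = 2.169 × √(2/238) = 2.169 × 0.0917 = 0.199.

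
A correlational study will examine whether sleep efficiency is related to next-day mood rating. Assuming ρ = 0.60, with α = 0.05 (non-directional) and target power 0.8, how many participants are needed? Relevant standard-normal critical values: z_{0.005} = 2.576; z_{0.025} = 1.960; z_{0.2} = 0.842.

Fisher's z: C = ½·ln((1+r)/(1−r)) = ½·ln(4.0000) = 0.6931.
n = ((z_{α/2} + z_β)/C)² + 3.
(1.960 + 0.842) / 0.6931 = 2.802 / 0.6931 = 4.043.
n = 4.043² + 3 = 16.34 + 3 = 19.3.
Round up.

n = 20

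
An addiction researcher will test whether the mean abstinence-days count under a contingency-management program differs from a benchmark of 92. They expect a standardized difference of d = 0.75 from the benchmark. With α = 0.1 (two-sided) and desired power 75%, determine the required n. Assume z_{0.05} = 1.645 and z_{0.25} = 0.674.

n = 10

For a one-sample test: n = ((z_{α/2} + z_β) / d)².
z_{α/2} + z_β = 1.645 + 0.674 = 2.319.
n = (2.319 / 0.75)² = 3.092² = 9.56.
Round up.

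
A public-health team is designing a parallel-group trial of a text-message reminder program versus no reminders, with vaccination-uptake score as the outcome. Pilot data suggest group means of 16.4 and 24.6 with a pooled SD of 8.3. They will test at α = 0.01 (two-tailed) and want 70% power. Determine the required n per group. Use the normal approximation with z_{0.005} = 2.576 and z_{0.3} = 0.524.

Cohen's d = |M₁ − M₂| / SD_pooled = |16.4 − 24.6| / 8.3 = 8.2 / 8.3 = 0.988.
For two independent groups with equal n: n = 2·((z_{α/2} + z_β) / d)².
z_{α/2} + z_β = 2.576 + 0.524 = 3.100.
n = 2 × (3.100 / 0.988)² = 2 × 3.138² = 2 × 9.84 = 19.7.
Round up to the next whole participant.

n = 20 per group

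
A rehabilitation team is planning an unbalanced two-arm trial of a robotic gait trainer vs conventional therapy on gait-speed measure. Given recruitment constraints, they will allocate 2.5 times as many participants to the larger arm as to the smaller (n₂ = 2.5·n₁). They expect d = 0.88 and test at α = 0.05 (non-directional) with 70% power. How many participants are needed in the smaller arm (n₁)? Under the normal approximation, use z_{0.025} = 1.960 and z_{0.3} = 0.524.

n₁ = 12

With allocation ratio k = n₂/n₁ = 2.5, Var(x̄₁−x̄₂) = σ²(1/n₁ + 1/(k·n₁)) = σ²·(k+1)/(k·n₁).
So n₁ = (1 + 1/k)·((z_{α/2} + z_β)/d)² = 1.400 × (2.484/0.88)².
n₁ = 1.400 × 7.97 = 11.2.
Round up: n₁ = 12, giving n₂ = 2.5 × 12 = 30.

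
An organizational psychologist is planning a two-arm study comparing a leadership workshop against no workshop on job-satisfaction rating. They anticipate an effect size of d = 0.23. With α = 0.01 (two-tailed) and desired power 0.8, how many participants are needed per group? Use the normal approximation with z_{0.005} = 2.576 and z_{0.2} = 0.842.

For two independent groups with equal n: n = 2·((z_{α/2} + z_β) / d)².
z_{α/2} + z_β = 2.576 + 0.842 = 3.418.
n = 2 × (3.418 / 0.23)² = 2 × 14.861² = 2 × 220.85 = 441.7.
Round up to the next whole participant.

n = 442 per group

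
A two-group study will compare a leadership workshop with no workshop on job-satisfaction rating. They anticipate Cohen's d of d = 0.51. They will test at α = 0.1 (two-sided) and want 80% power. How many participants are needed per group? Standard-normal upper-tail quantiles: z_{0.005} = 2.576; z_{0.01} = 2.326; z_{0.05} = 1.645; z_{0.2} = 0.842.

For two independent groups with equal n: n = 2·((z_{α/2} + z_β) / d)².
z_{α/2} + z_β = 1.645 + 0.842 = 2.487.
n = 2 × (2.487 / 0.51)² = 2 × 4.876² = 2 × 23.78 = 47.6.
Round up to the next whole participant.

n = 48 per group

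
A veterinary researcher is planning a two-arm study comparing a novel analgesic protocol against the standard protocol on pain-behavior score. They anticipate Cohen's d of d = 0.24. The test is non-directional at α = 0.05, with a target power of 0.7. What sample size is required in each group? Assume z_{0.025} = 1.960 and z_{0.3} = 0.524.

For two independent groups with equal n: n = 2·((z_{α/2} + z_β) / d)².
z_{α/2} + z_β = 1.960 + 0.524 = 2.484.
n = 2 × (2.484 / 0.24)² = 2 × 10.350² = 2 × 107.12 = 214.2.
Round up to the next whole participant.

n = 215 per group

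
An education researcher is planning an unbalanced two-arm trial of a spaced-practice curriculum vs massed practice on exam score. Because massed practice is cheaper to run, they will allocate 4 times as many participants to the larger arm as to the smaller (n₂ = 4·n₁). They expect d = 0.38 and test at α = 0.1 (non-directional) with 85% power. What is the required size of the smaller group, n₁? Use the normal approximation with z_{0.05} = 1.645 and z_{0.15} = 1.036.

With allocation ratio k = n₂/n₁ = 4, Var(x̄₁−x̄₂) = σ²(1/n₁ + 1/(k·n₁)) = σ²·(k+1)/(k·n₁).
So n₁ = (1 + 1/k)·((z_{α/2} + z_β)/d)² = 1.250 × (2.681/0.38)².
n₁ = 1.250 × 49.78 = 62.2.
Round up: n₁ = 63, giving n₂ = 4 × 63 = 252.

n₁ = 63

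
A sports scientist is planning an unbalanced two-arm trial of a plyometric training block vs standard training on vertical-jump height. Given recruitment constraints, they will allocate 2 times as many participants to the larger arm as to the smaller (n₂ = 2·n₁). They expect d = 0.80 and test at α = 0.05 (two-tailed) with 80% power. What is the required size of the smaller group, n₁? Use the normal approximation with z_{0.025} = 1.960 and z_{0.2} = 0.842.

n₁ = 19

With allocation ratio k = n₂/n₁ = 2, Var(x̄₁−x̄₂) = σ²(1/n₁ + 1/(k·n₁)) = σ²·(k+1)/(k·n₁).
So n₁ = (1 + 1/k)·((z_{α/2} + z_β)/d)² = 1.500 × (2.802/0.80)².
n₁ = 1.500 × 12.27 = 18.4.
Round up: n₁ = 19, giving n₂ = 2 × 19 = 38.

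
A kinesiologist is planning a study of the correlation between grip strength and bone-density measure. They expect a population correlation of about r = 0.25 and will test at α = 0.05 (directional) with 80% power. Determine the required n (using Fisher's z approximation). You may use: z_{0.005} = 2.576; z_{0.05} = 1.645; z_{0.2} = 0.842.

Fisher's z: C = ½·ln((1+r)/(1−r)) = ½·ln(1.6667) = 0.2554.
n = ((z_{α} + z_β)/C)² + 3.
(1.645 + 0.842) / 0.2554 = 2.487 / 0.2554 = 9.738.
n = 9.738² + 3 = 94.82 + 3 = 97.8.
Round up.

n = 98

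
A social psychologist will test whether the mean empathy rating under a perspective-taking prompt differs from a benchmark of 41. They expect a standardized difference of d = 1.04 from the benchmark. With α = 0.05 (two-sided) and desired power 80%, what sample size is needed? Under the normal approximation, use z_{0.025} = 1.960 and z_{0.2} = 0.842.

For a one-sample test: n = ((z_{α/2} + z_β) / d)².
z_{α/2} + z_β = 1.960 + 0.842 = 2.802.
n = (2.802 / 1.04)² = 2.694² = 7.26.
Round up.

n = 8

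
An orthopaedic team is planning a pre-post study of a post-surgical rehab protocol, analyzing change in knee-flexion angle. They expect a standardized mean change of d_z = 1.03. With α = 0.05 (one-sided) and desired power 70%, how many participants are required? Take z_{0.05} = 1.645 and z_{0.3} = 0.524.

n = 5 pairs

For a paired (one-sample on differences) test: n = ((z_{α} + z_β) / d)².
z_{α} + z_β = 1.645 + 0.524 = 2.169.
n = (2.169 / 1.03)² = 2.106² = 4.43.
Round up.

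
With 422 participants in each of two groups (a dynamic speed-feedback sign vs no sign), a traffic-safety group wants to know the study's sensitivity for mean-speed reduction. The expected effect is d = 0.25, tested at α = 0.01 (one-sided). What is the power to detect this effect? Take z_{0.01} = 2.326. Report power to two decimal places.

For two equal groups, power = Φ(d·√(n/2) − z_{α}).
d·√(n/2) = 0.25 × √(422/2) = 0.25 × 14.526 = 3.631.
z_β = 3.631 − 2.326 = 1.305.
Power = Φ(1.305) = 0.904.

power ≈ 0.90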